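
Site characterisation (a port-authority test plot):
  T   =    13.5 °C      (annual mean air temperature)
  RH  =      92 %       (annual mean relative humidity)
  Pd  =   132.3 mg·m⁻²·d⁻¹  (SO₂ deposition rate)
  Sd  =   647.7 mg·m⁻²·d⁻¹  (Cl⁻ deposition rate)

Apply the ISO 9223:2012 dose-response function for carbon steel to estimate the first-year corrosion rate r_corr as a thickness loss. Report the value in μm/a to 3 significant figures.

r_corr = 319 μm/a

carbon steel: T>10 °C ⇒ hinge -0.054·(13.5−10) = -0.1890
  SO₂ term: 1.77·132.3^0.52·exp(0.02·92-0.1890) = 117
  Cl⁻ term: 0.102·647.7^0.62·exp(0.033·92+0.04·13.5) = 201.7
  sum: 117 + 201.7 → r_corr = 318.7 μm/a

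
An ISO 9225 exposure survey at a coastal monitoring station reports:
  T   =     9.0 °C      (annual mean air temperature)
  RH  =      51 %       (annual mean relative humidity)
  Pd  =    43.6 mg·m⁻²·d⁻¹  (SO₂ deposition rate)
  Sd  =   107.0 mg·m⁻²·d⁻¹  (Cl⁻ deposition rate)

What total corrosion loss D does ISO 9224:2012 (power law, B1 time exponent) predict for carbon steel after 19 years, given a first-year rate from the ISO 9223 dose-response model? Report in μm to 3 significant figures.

D(19) = 207 μm

carbon steel: temperature factor f = +0.150·(-1.0) = -0.1500
  SO₂ term: 1.77·43.6^0.52·exp(0.02·51-0.1500) = 30.08
  Sd branch = 0.102·Sd^0.62·e^(0.033·RH+0.04·T) = 14.26 μm/a
  sum: 30.08 + 14.26 → r_corr = 44.34 μm/a
Long-term exponent b (ISO 9224 Table 2, B1) = 0.523
  D(19) = 44.34 × 19^0.523 = 44.34 × 4.664 = 206.8 μm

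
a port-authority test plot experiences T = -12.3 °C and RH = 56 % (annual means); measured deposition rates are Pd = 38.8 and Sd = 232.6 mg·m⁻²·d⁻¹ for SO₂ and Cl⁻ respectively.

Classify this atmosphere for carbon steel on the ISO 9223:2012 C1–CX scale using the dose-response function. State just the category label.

carbon steel: f(T) = +0.150·(T−10) [T≤10 °C] = -3.3450
  sulphur-dioxide contribution → 1.282 μm/a
  chloride contribution → 11.61 μm/a
  ⇒ r_corr(carbon steel) = 12.89 μm/a
ISO 9223 Table 2 (carbon steel): 1.3 < 12.9 ≤ 25 μm/a ⇒ C2

C2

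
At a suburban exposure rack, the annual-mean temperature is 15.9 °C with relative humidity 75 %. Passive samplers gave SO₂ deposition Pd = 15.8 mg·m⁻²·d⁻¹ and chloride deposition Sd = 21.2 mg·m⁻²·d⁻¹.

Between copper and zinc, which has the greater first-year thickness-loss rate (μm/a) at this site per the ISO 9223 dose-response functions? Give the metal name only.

copper: T>10 °C ⇒ hinge -0.080·(15.9−10) = -0.4720
  SO₂ term: 0.0053·15.8^0.26·exp(0.059·75-0.4720) = 0.5658
  Sd branch = 0.01025·Sd^0.27·e^(0.036·RH+0.049·T) = 0.7582 μm/a
  sum: 0.5658 + 0.7582 → r_corr = 1.324 μm/a
zinc: T>10 °C ⇒ hinge -0.071·(15.9−10) = -0.4189
  Pd branch = 0.0129·Pd^0.44·e^(0.046·RH+f) = 0.9003 μm/a
  Sd branch = 0.0175·Sd^0.57·e^(0.008·RH+0.085·T) = 0.7024 μm/a
  sum: 0.9003 + 0.7024 → r_corr = 1.603 μm/a
Ordering by μm/a: zinc (1.6) > copper (1.32)

zinc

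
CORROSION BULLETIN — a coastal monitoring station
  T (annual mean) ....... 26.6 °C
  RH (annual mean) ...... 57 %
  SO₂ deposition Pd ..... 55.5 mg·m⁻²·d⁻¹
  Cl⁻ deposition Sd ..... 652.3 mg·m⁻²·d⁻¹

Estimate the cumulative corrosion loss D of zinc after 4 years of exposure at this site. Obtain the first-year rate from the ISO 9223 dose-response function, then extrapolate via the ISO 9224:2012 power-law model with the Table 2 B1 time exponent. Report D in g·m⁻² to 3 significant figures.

D(4) = 242 g·m⁻²

zinc: temperature factor f = -0.071·(16.6) = -1.1786
  sulphur-dioxide contribution → 0.3198 μm/a
  chloride contribution → 10.65 μm/a
  ⇒ r_corr(zinc) = 10.97 μm/a
Power-law: D(4) = r_corr · 4^0.813
  D(4) = 10.97 × 4^0.813 = 10.97 × 3.087 = 33.85 μm
  Mass loss = 33.85 μm × 7.14 g/cm³ = 241.7 g·m⁻²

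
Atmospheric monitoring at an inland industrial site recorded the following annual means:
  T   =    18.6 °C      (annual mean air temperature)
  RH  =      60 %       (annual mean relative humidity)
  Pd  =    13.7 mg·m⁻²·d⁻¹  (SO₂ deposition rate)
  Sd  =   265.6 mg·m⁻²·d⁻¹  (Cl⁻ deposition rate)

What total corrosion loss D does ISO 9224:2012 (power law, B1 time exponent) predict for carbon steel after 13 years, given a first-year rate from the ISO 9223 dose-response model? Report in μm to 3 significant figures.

carbon steel: T>10 °C ⇒ hinge -0.054·(18.6−10) = -0.4644
  sulphur-dioxide contribution → 14.41 μm/a
  chloride contribution → 49.5 μm/a
  ⇒ r_corr(carbon steel) = 63.91 μm/a
ISO 9224: D(t) = r_corr · t^b with b = 0.523 (carbon steel, B1)
  D(13) = 63.91 × 13^0.523 = 63.91 × 3.825 = 244.4 μm

D(13) = 244 μm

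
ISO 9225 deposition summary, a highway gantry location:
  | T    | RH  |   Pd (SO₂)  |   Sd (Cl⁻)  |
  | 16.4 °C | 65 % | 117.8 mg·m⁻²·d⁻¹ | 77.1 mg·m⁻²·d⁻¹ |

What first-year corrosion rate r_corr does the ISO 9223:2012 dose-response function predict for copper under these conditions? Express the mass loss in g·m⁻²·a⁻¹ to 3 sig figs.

r_corr = 11.4 g·m⁻²·a⁻¹

copper: T>10 °C ⇒ hinge -0.080·(16.4−10) = -0.5120
  Pd branch = 0.0053·Pd^0.26·e^(0.059·RH+f) = 0.5081 μm/a
  Cl⁻ term: 0.01025·77.1^0.27·exp(0.036·65+0.049·16.4) = 0.7682
  sum: 0.5081 + 0.7682 → r_corr = 1.276 μm/a
Convert to mass loss: 1.276 μm/a × 8.96 g/cm³ = 11.44 g·m⁻²·a⁻¹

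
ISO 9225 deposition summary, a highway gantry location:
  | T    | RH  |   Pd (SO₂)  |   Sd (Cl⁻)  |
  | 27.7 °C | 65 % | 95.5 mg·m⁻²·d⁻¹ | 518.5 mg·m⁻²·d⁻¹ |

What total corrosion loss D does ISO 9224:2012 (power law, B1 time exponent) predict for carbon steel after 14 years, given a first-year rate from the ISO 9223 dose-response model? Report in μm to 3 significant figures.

carbon steel: temperature factor f = -0.054·(17.7) = -0.9558
  SO₂ term: 1.77·95.5^0.52·exp(0.02·65-0.9558) = 26.73
  Cl⁻ term: 0.102·518.5^0.62·exp(0.033·65+0.04·27.7) = 127.2
  r_corr = 26.73 + 127.2 = 153.9 μm/a
ISO 9224: D(t) = r_corr · t^b with b = 0.523 (carbon steel, B1)
  D(14) = 153.9 × 14^0.523 = 153.9 × 3.976 = 612 μm

D(14) = 612 μm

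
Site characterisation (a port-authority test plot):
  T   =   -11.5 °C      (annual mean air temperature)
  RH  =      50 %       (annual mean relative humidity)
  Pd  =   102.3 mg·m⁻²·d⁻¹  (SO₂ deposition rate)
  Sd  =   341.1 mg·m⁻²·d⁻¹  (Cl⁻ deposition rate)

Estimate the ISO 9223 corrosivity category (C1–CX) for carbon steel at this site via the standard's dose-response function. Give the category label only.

carbon steel: T≤10 °C ⇒ hinge +0.150·(-11.5−10) = -3.2250
  SO₂ term: 1.77·102.3^0.52·exp(0.02·50-3.2250) = 2.122
  Sd branch = 0.102·Sd^0.62·e^(0.033·RH+0.04·T) = 12.47 μm/a
  r_corr = 2.122 + 12.47 = 14.59 μm/a
ISO 9223 Table 2 (carbon steel): 1.3 < 14.6 ≤ 25 μm/a ⇒ C2

C2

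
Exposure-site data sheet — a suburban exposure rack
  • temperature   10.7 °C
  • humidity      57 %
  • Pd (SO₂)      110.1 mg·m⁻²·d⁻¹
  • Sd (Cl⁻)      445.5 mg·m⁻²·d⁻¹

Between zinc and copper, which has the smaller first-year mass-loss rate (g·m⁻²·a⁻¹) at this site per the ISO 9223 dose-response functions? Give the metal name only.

copper

zinc: f(T) = -0.071·(T−10) [T>10 °C] = -0.0497
  sulphur-dioxide contribution → 1.337 μm/a
  chloride contribution → 2.218 μm/a
  total first-year rate 3.555 μm/a
  mass loss = 3.555 μm/a × 7.14 g/cm³ = 25.38 g·m⁻²·a⁻¹
copper: temperature factor f = -0.080·(0.7) = -0.0560
  sulphur-dioxide contribution → 0.4913 μm/a
  chloride contribution → 0.6995 μm/a
  total first-year rate 1.191 μm/a
  mass loss = 1.191 μm/a × 8.96 g/cm³ = 10.67 g·m⁻²·a⁻¹
Ordering by g·m⁻²·a⁻¹: zinc (25.4) > copper (10.7)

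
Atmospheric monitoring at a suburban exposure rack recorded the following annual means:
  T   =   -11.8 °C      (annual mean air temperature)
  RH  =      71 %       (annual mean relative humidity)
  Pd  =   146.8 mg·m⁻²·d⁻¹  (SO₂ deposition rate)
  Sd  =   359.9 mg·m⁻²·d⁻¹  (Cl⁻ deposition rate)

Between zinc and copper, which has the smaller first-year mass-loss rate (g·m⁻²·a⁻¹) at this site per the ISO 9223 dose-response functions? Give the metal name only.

zinc: T≤10 °C ⇒ hinge +0.038·(-11.8−10) = -0.8284
  Pd branch = 0.0129·Pd^0.44·e^(0.046·RH+f) = 1.326 μm/a
  Sd branch = 0.0175·Sd^0.57·e^(0.008·RH+0.085·T) = 0.3244 μm/a
  sum: 1.326 + 0.3244 → r_corr = 1.651 μm/a
  mass loss = 1.651 μm/a × 7.14 g/cm³ = 11.79 g·m⁻²·a⁻¹
copper: f(T) = +0.126·(T−10) [T≤10 °C] = -2.7468
  Pd branch = 0.0053·Pd^0.26·e^(0.059·RH+f) = 0.08203 μm/a
  Cl⁻ term: 0.01025·359.9^0.27·exp(0.036·71+0.049·-11.8) = 0.3629
  r_corr = 0.08203 + 0.3629 = 0.445 μm/a
  mass loss = 0.445 μm/a × 8.96 g/cm³ = 3.987 g·m⁻²·a⁻¹
Ordering by g·m⁻²·a⁻¹: zinc (11.8) > copper (3.99)

copper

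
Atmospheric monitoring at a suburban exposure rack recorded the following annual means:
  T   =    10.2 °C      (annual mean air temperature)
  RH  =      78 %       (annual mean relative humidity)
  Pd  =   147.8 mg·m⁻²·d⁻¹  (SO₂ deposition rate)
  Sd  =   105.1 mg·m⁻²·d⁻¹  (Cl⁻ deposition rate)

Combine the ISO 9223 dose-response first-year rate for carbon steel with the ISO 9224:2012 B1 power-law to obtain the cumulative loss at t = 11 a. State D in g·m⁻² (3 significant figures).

D(11) = 4.07e+03 g·m⁻²

carbon steel: T>10 °C ⇒ hinge -0.054·(10.2−10) = -0.0108
  sulphur-dioxide contribution → 111.9 μm/a
  chloride contribution → 36.06 μm/a
  total first-year rate 148 μm/a
ISO 9224: D(t) = r_corr · t^b with b = 0.523 (carbon steel, B1)
  D(11) = 148 × 11^0.523 = 148 × 3.505 = 518.7 μm
  Mass loss = 518.7 μm × 7.85 g/cm³ = 4072 g·m⁻²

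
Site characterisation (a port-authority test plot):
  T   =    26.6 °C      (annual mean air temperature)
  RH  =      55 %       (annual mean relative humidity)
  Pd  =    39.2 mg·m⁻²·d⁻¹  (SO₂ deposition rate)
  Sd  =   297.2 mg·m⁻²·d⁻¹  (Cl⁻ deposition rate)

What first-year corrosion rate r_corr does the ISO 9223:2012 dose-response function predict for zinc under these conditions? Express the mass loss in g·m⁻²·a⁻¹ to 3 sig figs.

zinc: T>10 °C ⇒ hinge -0.071·(26.6−10) = -1.1786
  Pd branch = 0.0129·Pd^0.44·e^(0.046·RH+f) = 0.2503 μm/a
  Sd branch = 0.0175·Sd^0.57·e^(0.008·RH+0.085·T) = 6.694 μm/a
  r_corr = 0.2503 + 6.694 = 6.945 μm/a
Convert to mass loss: 6.945 μm/a × 7.14 g/cm³ = 49.58 g·m⁻²·a⁻¹

r_corr = 49.6 g·m⁻²·a⁻¹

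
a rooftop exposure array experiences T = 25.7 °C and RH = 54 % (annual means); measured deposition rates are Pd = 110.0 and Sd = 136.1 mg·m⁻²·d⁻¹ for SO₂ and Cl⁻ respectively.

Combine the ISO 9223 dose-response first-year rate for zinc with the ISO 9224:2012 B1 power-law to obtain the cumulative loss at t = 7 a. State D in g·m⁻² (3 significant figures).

D(7) = 151 g·m⁻²

zinc: f(T) = -0.071·(T−10) [T>10 °C] = -1.1147
  SO₂ term: 0.0129·110.0^0.44·exp(0.046·54-1.1147) = 0.4013
  Cl⁻ term: 0.0175·136.1^0.57·exp(0.008·54+0.085·25.7) = 3.942
  sum: 0.4013 + 3.942 → r_corr = 4.343 μm/a
Long-term exponent b (ISO 9224 Table 2, B1) = 0.813
  D(7) = 4.343 × 7^0.813 = 4.343 × 4.865 = 21.13 μm
  Mass loss = 21.13 μm × 7.14 g/cm³ = 150.8 g·m⁻²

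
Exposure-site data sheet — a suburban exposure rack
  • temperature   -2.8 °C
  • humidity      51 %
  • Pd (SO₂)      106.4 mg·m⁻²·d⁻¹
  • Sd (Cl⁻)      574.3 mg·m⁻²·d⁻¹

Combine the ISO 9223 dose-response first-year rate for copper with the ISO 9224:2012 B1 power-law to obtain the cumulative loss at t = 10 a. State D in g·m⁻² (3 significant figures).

D(10) = 16.0 g·m⁻²

copper: f(T) = +0.126·(T−10) [T≤10 °C] = -1.6128
  SO₂ term: 0.0053·106.4^0.26·exp(0.059·51-1.6128) = 0.07205
  Cl⁻ term: 0.01025·574.3^0.27·exp(0.036·51+0.049·-2.8) = 0.3115
  sum: 0.07205 + 0.3115 → r_corr = 0.3836 μm/a
ISO 9224: D(t) = r_corr · t^b with b = 0.667 (copper, B1)
  D(10) = 0.3836 × 10^0.667 = 0.3836 × 4.645 = 1.782 μm
  Mass loss = 1.782 μm × 8.96 g/cm³ = 15.96 g·m⁻²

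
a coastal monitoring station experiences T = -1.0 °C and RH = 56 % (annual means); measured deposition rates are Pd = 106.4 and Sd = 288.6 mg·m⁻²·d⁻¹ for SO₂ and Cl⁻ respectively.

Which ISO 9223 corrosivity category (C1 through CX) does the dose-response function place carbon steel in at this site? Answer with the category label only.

carbon steel: f(T) = +0.150·(T−10) [T≤10 °C] = -1.6500
  SO₂ term: 1.77·106.4^0.52·exp(0.02·56-1.6500) = 11.8
  Sd branch = 0.102·Sd^0.62·e^(0.033·RH+0.04·T) = 20.85 μm/a
  r_corr = 11.8 + 20.85 = 32.65 μm/a
Category bounds: 25…50 μm/a bracket r_corr ⇒ C3

C3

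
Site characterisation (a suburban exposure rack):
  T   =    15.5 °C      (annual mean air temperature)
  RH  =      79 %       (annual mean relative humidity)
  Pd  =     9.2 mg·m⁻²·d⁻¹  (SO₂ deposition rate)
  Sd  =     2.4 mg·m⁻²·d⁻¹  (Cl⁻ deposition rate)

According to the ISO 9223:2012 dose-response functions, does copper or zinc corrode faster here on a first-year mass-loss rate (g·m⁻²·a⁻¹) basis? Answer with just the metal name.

copper: temperature factor f = -0.080·(5.5) = -0.4400
  Pd branch = 0.0053·Pd^0.26·e^(0.059·RH+f) = 0.6427 μm/a
  Sd branch = 0.01025·Sd^0.27·e^(0.036·RH+0.049·T) = 0.4768 μm/a
  sum: 0.6427 + 0.4768 → r_corr = 1.12 μm/a
  mass loss = 1.12 μm/a × 8.96 g/cm³ = 10.03 g·m⁻²·a⁻¹
zinc: T>10 °C ⇒ hinge -0.071·(15.5−10) = -0.3905
  Pd branch = 0.0129·Pd^0.44·e^(0.046·RH+f) = 0.8776 μm/a
  Cl⁻ term: 0.0175·2.4^0.57·exp(0.008·79+0.085·15.5) = 0.2025
  sum: 0.8776 + 0.2025 → r_corr = 1.08 μm/a
  mass loss = 1.08 μm/a × 7.14 g/cm³ = 7.712 g·m⁻²·a⁻¹
Ordering by g·m⁻²·a⁻¹: copper (10) > zinc (7.71)

copper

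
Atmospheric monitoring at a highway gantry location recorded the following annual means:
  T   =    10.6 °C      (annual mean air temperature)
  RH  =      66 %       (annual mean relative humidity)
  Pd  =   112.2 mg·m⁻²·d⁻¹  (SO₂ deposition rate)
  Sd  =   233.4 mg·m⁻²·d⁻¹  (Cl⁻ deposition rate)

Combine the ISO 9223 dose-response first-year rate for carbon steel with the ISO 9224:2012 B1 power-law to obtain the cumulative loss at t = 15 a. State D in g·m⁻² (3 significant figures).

D(15) = 3.72e+03 g·m⁻²

carbon steel: temperature factor f = -0.054·(0.6) = -0.0324
  SO₂ term: 1.77·112.2^0.52·exp(0.02·66-0.0324) = 74.67
  Cl⁻ term: 0.102·233.4^0.62·exp(0.033·66+0.04·10.6) = 40.44
  sum: 74.67 + 40.44 → r_corr = 115.1 μm/a
Power-law: D(15) = r_corr · 15^0.523
  D(15) = 115.1 × 15^0.523 = 115.1 × 4.122 = 474.5 μm
  Mass loss = 474.5 μm × 7.85 g/cm³ = 3725 g·m⁻²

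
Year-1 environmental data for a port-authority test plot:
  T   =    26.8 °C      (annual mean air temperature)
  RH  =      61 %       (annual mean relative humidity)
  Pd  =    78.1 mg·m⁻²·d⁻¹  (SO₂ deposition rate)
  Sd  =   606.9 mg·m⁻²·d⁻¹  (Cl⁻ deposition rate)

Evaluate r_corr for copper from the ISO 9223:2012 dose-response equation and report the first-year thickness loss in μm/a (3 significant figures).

r_corr = 2.09 μm/a

copper: temperature factor f = -0.080·(16.8) = -1.3440
  Pd branch = 0.0053·Pd^0.26·e^(0.059·RH+f) = 0.1569 μm/a
  Sd branch = 0.01025·Sd^0.27·e^(0.036·RH+0.049·T) = 1.933 μm/a
  r_corr = 0.1569 + 1.933 = 2.09 μm/a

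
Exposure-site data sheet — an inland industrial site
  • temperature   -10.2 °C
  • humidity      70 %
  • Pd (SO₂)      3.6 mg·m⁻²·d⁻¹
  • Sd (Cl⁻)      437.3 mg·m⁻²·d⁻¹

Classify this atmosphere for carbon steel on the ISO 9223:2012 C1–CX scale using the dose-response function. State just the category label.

C3

carbon steel: f(T) = +0.150·(T−10) [T≤10 °C] = -3.0300
  SO₂ term: 1.77·3.6^0.52·exp(0.02·70-3.0300) = 0.6751
  Sd branch = 0.102·Sd^0.62·e^(0.033·RH+0.04·T) = 29.64 μm/a
  sum: 0.6751 + 29.64 → r_corr = 30.32 μm/a
30.3 μm/a falls in (25, 50] for carbon steel → category C3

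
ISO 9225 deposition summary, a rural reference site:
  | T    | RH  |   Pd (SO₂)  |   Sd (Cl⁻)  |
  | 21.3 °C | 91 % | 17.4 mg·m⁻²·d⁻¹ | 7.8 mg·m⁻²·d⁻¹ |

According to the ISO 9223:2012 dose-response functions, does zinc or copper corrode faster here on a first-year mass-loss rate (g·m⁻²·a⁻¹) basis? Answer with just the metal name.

copper

zinc: T>10 °C ⇒ hinge -0.071·(21.3−10) = -0.8023
  SO₂ term: 0.0129·17.4^0.44·exp(0.046·91-0.8023) = 1.336
  Cl⁻ term: 0.0175·7.8^0.57·exp(0.008·91+0.085·21.3) = 0.7145
  sum: 1.336 + 0.7145 → r_corr = 2.051 μm/a
  mass loss = 2.051 μm/a × 7.14 g/cm³ = 14.64 g·m⁻²·a⁻¹
copper: f(T) = -0.080·(T−10) [T>10 °C] = -0.9040
  SO₂ term: 0.0053·17.4^0.26·exp(0.059·91-0.9040) = 0.9682
  Sd branch = 0.01025·Sd^0.27·e^(0.036·RH+0.049·T) = 1.342 μm/a
  sum: 0.9682 + 1.342 → r_corr = 2.31 μm/a
  mass loss = 2.31 μm/a × 8.96 g/cm³ = 20.7 g·m⁻²·a⁻¹
Ordering by g·m⁻²·a⁻¹: copper (20.7) > zinc (14.6)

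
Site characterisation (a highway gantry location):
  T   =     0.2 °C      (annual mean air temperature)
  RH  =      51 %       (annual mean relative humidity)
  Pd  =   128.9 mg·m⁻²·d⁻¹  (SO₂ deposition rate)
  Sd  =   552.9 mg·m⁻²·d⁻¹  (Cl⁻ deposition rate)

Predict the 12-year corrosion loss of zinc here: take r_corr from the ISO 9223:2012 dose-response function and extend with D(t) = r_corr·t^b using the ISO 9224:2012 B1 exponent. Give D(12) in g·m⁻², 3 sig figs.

zinc: T≤10 °C ⇒ hinge +0.038·(0.2−10) = -0.3724
  SO₂ term: 0.0129·128.9^0.44·exp(0.046·51-0.3724) = 0.7875
  Sd branch = 0.0175·Sd^0.57·e^(0.008·RH+0.085·T) = 0.9793 μm/a
  r_corr = 0.7875 + 0.9793 = 1.767 μm/a
Power-law: D(12) = r_corr · 12^0.813
  D(12) = 1.767 × 12^0.813 = 1.767 × 7.54 = 13.32 μm
  Mass loss = 13.32 μm × 7.14 g/cm³ = 95.12 g·m⁻²

D(12) = 95.1 g·m⁻²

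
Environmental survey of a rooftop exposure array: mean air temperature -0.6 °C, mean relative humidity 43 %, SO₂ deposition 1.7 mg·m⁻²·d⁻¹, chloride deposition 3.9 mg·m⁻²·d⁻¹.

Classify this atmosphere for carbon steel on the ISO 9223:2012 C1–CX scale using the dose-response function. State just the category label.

C2

carbon steel: T≤10 °C ⇒ hinge +0.150·(-0.6−10) = -1.5900
  SO₂ term: 1.77·1.7^0.52·exp(0.02·43-1.5900) = 1.124
  Sd branch = 0.102·Sd^0.62·e^(0.033·RH+0.04·T) = 0.957 μm/a
  sum: 1.124 + 0.957 → r_corr = 2.081 μm/a
ISO 9223 Table 2 (carbon steel): 1.3 < 2.08 ≤ 25 μm/a ⇒ C2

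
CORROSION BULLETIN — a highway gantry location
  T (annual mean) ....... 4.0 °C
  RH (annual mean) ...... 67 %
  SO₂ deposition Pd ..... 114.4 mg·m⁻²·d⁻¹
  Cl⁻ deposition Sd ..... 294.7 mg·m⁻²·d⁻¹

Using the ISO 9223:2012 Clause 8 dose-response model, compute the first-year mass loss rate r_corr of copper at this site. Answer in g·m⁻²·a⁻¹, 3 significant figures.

r_corr = 9.77 g·m⁻²·a⁻¹

copper: f(T) = +0.126·(T−10) [T≤10 °C] = -0.7560
  Pd branch = 0.0053·Pd^0.26·e^(0.059·RH+f) = 0.4445 μm/a
  Sd branch = 0.01025·Sd^0.27·e^(0.036·RH+0.049·T) = 0.6458 μm/a
  sum: 0.4445 + 0.6458 → r_corr = 1.09 μm/a
Convert to mass loss: 1.09 μm/a × 8.96 g/cm³ = 9.769 g·m⁻²·a⁻¹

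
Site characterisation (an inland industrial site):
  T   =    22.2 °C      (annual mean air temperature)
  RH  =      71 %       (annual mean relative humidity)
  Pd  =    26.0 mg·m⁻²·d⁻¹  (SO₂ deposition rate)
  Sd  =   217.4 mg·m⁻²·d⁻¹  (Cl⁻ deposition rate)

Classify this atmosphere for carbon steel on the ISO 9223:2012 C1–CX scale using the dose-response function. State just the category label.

C5

carbon steel: temperature factor f = -0.054·(12.2) = -0.6588
  sulphur-dioxide contribution → 20.62 μm/a
  chloride contribution → 72.59 μm/a
  ⇒ r_corr(carbon steel) = 93.22 μm/a
ISO 9223 Table 2 (carbon steel): 80 < 93.2 ≤ 200 μm/a ⇒ C5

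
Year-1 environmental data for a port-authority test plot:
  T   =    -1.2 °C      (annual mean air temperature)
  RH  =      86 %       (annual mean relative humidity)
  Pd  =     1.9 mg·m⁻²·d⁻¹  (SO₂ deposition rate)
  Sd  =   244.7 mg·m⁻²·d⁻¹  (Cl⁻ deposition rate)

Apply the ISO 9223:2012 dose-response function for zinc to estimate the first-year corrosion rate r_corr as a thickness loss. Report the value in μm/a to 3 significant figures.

zinc: f(T) = +0.038·(T−10) [T≤10 °C] = -0.4256
  sulphur-dioxide contribution → 0.5841 μm/a
  chloride contribution → 0.7229 μm/a
  total first-year rate 1.307 μm/a

r_corr = 1.31 μm/a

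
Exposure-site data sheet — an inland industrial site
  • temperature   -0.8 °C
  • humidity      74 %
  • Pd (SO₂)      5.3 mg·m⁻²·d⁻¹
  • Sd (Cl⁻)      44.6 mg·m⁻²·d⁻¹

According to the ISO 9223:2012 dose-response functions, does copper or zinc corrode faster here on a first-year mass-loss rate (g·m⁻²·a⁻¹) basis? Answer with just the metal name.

zinc

copper: T≤10 °C ⇒ hinge +0.126·(-0.8−10) = -1.3608
  SO₂ term: 0.0053·5.3^0.26·exp(0.059·74-1.3608) = 0.1651
  Sd branch = 0.01025·Sd^0.27·e^(0.036·RH+0.049·T) = 0.3944 μm/a
  sum: 0.1651 + 0.3944 → r_corr = 0.5595 μm/a
  mass loss = 0.5595 μm/a × 8.96 g/cm³ = 5.013 g·m⁻²·a⁻¹
zinc: T≤10 °C ⇒ hinge +0.038·(-0.8−10) = -0.4104
  SO₂ term: 0.0129·5.3^0.44·exp(0.046·74-0.4104) = 0.5363
  Cl⁻ term: 0.0175·44.6^0.57·exp(0.008·74+0.085·-0.8) = 0.2575
  r_corr = 0.5363 + 0.2575 = 0.7937 μm/a
  mass loss = 0.7937 μm/a × 7.14 g/cm³ = 5.667 g·m⁻²·a⁻¹
Ordering by g·m⁻²·a⁻¹: zinc (5.67) > copper (5.01)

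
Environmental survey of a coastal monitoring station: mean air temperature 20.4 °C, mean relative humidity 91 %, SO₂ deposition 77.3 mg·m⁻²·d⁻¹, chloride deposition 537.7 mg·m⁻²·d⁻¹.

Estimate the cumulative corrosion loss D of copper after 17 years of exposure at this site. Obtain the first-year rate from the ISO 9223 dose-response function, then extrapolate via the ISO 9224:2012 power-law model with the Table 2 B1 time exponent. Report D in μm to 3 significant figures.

copper: temperature factor f = -0.080·(10.4) = -0.8320
  Pd branch = 0.0053·Pd^0.26·e^(0.059·RH+f) = 1.533 μm/a
  Cl⁻ term: 0.01025·537.7^0.27·exp(0.036·91+0.049·20.4) = 4.026
  r_corr = 1.533 + 4.026 = 5.559 μm/a
ISO 9224: D(t) = r_corr · t^b with b = 0.667 (copper, B1)
  D(17) = 5.559 × 17^0.667 = 5.559 × 6.618 = 36.79 μm

D(17) = 36.8 μm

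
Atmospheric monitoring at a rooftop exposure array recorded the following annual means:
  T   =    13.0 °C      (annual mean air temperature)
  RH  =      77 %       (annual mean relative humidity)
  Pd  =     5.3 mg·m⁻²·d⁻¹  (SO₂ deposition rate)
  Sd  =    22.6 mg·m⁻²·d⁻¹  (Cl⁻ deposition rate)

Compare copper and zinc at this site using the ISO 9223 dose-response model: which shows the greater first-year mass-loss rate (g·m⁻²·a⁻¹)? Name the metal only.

copper

copper: T>10 °C ⇒ hinge -0.080·(13.0−10) = -0.2400
  Pd branch = 0.0053·Pd^0.26·e^(0.059·RH+f) = 0.6044 μm/a
  Sd branch = 0.01025·Sd^0.27·e^(0.036·RH+0.049·T) = 0.7192 μm/a
  sum: 0.6044 + 0.7192 → r_corr = 1.324 μm/a
  mass loss = 1.324 μm/a × 8.96 g/cm³ = 11.86 g·m⁻²·a⁻¹
zinc: f(T) = -0.071·(T−10) [T>10 °C] = -0.2130
  SO₂ term: 0.0129·5.3^0.44·exp(0.046·77-0.2130) = 0.75
  Sd branch = 0.0175·Sd^0.57·e^(0.008·RH+0.085·T) = 0.5785 μm/a
  r_corr = 0.75 + 0.5785 = 1.328 μm/a
  mass loss = 1.328 μm/a × 7.14 g/cm³ = 9.485 g·m⁻²·a⁻¹
Ordering by g·m⁻²·a⁻¹: copper (11.9) > zinc (9.49)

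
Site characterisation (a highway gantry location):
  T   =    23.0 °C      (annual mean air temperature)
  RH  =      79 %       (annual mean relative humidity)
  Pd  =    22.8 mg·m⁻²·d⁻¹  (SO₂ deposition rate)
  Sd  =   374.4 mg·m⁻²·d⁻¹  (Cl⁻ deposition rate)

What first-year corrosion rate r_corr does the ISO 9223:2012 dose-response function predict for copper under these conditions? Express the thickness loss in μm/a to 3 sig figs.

r_corr = 3.14 μm/a

copper: temperature factor f = -0.080·(13.0) = -1.0400
  SO₂ term: 0.0053·22.8^0.26·exp(0.059·79-1.0400) = 0.4466
  Cl⁻ term: 0.01025·374.4^0.27·exp(0.036·79+0.049·23.0) = 2.692
  r_corr = 0.4466 + 2.692 = 3.139 μm/a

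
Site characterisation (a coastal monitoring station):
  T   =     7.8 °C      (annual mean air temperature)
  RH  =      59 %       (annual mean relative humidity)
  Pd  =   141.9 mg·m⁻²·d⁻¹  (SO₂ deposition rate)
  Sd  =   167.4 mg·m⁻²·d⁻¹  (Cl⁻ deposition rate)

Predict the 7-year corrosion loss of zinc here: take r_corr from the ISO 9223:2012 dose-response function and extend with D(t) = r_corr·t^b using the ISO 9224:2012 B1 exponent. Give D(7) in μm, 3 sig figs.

D(7) = 12.6 μm

zinc: temperature factor f = +0.038·(-2.2) = -0.0836
  sulphur-dioxide contribution → 1.584 μm/a
  chloride contribution → 1.008 μm/a
  ⇒ r_corr(zinc) = 2.592 μm/a
Power-law: D(7) = r_corr · 7^0.813
  D(7) = 2.592 × 7^0.813 = 2.592 × 4.865 = 12.61 μm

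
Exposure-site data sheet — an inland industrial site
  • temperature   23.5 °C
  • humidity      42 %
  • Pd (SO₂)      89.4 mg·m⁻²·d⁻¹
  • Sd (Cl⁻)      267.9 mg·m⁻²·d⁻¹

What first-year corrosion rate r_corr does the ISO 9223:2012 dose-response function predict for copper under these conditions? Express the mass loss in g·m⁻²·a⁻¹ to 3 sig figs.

r_corr = 6.58 g·m⁻²·a⁻¹

copper: temperature factor f = -0.080·(13.5) = -1.0800
  Pd branch = 0.0053·Pd^0.26·e^(0.059·RH+f) = 0.06899 μm/a
  Sd branch = 0.01025·Sd^0.27·e^(0.036·RH+0.049·T) = 0.6653 μm/a
  sum: 0.06899 + 0.6653 → r_corr = 0.7343 μm/a
Convert to mass loss: 0.7343 μm/a × 8.96 g/cm³ = 6.579 g·m⁻²·a⁻¹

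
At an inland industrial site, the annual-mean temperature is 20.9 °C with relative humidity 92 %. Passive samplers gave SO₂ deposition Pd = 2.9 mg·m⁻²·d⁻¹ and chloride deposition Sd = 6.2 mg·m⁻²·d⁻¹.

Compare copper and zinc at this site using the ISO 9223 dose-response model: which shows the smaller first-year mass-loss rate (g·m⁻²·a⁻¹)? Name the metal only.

zinc

copper: T>10 °C ⇒ hinge -0.080·(20.9−10) = -0.8720
  Pd branch = 0.0053·Pd^0.26·e^(0.059·RH+f) = 0.6655 μm/a
  Cl⁻ term: 0.01025·6.2^0.27·exp(0.036·92+0.049·20.9) = 1.282
  r_corr = 0.6655 + 1.282 = 1.947 μm/a
  mass loss = 1.947 μm/a × 8.96 g/cm³ = 17.45 g·m⁻²·a⁻¹
zinc: temperature factor f = -0.071·(10.9) = -0.7739
  Pd branch = 0.0129·Pd^0.44·e^(0.046·RH+f) = 0.6545 μm/a
  Cl⁻ term: 0.0175·6.2^0.57·exp(0.008·92+0.085·20.9) = 0.6108
  r_corr = 0.6545 + 0.6108 = 1.265 μm/a
  mass loss = 1.265 μm/a × 7.14 g/cm³ = 9.034 g·m⁻²·a⁻¹
Ordering by g·m⁻²·a⁻¹: copper (17.4) > zinc (9.03)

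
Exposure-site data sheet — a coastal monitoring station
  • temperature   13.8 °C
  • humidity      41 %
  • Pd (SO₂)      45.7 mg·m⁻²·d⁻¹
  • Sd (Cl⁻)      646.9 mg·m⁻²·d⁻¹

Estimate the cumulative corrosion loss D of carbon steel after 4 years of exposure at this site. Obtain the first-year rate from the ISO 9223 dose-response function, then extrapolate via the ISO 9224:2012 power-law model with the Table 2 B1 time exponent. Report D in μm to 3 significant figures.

D(4) = 128 μm

carbon steel: temperature factor f = -0.054·(3.8) = -0.2052
  sulphur-dioxide contribution → 23.89 μm/a
  chloride contribution → 37.9 μm/a
  ⇒ r_corr(carbon steel) = 61.79 μm/a
ISO 9224: D(t) = r_corr · t^b with b = 0.523 (carbon steel, B1)
  D(4) = 61.79 × 4^0.523 = 61.79 × 2.065 = 127.6 μm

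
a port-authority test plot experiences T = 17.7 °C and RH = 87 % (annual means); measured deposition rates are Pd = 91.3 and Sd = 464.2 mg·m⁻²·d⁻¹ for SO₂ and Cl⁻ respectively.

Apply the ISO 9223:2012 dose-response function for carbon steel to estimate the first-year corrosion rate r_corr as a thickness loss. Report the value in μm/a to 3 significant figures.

r_corr = 234 μm/a

carbon steel: f(T) = -0.054·(T−10) [T>10 °C] = -0.4158
  sulphur-dioxide contribution → 69.58 μm/a
  chloride contribution → 164.5 μm/a
  ⇒ r_corr(carbon steel) = 234.1 μm/a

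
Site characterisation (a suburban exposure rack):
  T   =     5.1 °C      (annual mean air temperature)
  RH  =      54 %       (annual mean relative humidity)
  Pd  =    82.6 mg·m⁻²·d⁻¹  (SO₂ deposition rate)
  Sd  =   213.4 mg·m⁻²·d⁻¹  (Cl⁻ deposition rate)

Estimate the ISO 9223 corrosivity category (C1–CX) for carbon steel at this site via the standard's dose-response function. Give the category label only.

carbon steel: T≤10 °C ⇒ hinge +0.150·(5.1−10) = -0.7350
  Pd branch = 1.77·Pd^0.52·e^(0.02·RH+f) = 24.81 μm/a
  Cl⁻ term: 0.102·213.4^0.62·exp(0.033·54+0.04·5.1) = 20.66
  r_corr = 24.81 + 20.66 = 45.47 μm/a
ISO 9223 Table 2 (carbon steel): 25 < 45.5 ≤ 50 μm/a ⇒ C3

C3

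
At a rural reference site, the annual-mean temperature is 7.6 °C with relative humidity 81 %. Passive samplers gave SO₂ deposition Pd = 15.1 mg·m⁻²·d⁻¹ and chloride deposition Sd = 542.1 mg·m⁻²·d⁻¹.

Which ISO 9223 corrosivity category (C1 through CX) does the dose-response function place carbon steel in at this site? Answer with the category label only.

C5

carbon steel: T≤10 °C ⇒ hinge +0.150·(7.6−10) = -0.3600
  sulphur-dioxide contribution → 25.6 μm/a
  chloride contribution → 99.23 μm/a
  ⇒ r_corr(carbon steel) = 124.8 μm/a
125 μm/a falls in (80, 200] for carbon steel → category C5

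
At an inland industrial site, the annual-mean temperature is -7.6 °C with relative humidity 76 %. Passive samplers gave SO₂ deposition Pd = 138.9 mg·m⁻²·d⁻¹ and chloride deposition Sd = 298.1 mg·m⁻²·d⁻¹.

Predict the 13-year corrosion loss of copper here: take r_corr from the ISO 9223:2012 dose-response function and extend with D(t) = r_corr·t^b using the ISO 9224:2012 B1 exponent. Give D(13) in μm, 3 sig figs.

copper: T≤10 °C ⇒ hinge +0.126·(-7.6−10) = -2.2176
  sulphur-dioxide contribution → 0.1844 μm/a
  chloride contribution → 0.5073 μm/a
  total first-year rate 0.6917 μm/a
Long-term exponent b (ISO 9224 Table 2, B1) = 0.667
  D(13) = 0.6917 × 13^0.667 = 0.6917 × 5.534 = 3.828 μm

D(13) = 3.83 μm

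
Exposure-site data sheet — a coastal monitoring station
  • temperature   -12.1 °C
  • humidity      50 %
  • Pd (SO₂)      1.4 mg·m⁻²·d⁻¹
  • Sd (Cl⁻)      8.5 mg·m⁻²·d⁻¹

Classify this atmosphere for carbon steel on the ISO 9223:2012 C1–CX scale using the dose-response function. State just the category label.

carbon steel: temperature factor f = +0.150·(-22.1) = -3.3150
  Pd branch = 1.77·Pd^0.52·e^(0.02·RH+f) = 0.2082 μm/a
  Sd branch = 0.102·Sd^0.62·e^(0.033·RH+0.04·T) = 1.234 μm/a
  sum: 0.2082 + 1.234 → r_corr = 1.442 μm/a
ISO 9223 Table 2 (carbon steel): 1.3 < 1.44 ≤ 25 μm/a ⇒ C2

C2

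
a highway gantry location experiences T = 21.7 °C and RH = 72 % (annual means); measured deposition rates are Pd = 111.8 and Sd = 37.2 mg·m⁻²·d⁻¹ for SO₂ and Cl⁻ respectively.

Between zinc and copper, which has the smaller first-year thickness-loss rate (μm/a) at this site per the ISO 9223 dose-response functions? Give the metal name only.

zinc: temperature factor f = -0.071·(11.7) = -0.8307
  sulphur-dioxide contribution → 1.229 μm/a
  chloride contribution → 1.547 μm/a
  ⇒ r_corr(zinc) = 2.776 μm/a
copper: f(T) = -0.080·(T−10) [T>10 °C] = -0.9360
  sulphur-dioxide contribution → 0.4957 μm/a
  chloride contribution → 1.053 μm/a
  ⇒ r_corr(copper) = 1.548 μm/a
Ordering by μm/a: zinc (2.78) > copper (1.55)

copper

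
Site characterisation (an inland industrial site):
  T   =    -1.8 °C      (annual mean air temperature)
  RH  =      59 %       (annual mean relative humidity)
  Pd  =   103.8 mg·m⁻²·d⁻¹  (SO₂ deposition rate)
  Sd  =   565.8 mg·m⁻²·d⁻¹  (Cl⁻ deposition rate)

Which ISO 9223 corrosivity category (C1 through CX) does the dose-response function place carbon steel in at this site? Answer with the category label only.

carbon steel: f(T) = +0.150·(T−10) [T≤10 °C] = -1.7700
  sulphur-dioxide contribution → 10.97 μm/a
  chloride contribution → 33.85 μm/a
  ⇒ r_corr(carbon steel) = 44.82 μm/a
44.8 μm/a falls in (25, 50] for carbon steel → category C3

C3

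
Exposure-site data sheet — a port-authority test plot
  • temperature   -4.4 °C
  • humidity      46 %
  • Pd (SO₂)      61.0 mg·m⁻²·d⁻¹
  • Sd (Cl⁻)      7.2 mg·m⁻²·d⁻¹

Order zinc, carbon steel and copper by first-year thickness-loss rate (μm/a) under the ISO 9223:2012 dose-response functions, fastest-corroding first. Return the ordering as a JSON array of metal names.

["carbon steel", "zinc", "copper"]

zinc: temperature factor f = +0.038·(-14.4) = -0.5472
  SO₂ term: 0.0129·61.0^0.44·exp(0.046·46-0.5472) = 0.378
  Sd branch = 0.0175·Sd^0.57·e^(0.008·RH+0.085·T) = 0.05359 μm/a
  sum: 0.378 + 0.05359 → r_corr = 0.4316 μm/a
carbon steel: temperature factor f = +0.150·(-14.4) = -2.1600
  SO₂ term: 1.77·61.0^0.52·exp(0.02·46-2.1600) = 4.343
  Cl⁻ term: 0.102·7.2^0.62·exp(0.033·46+0.04·-4.4) = 1.327
  sum: 4.343 + 1.327 → r_corr = 5.671 μm/a
copper: temperature factor f = +0.126·(-14.4) = -1.8144
  Pd branch = 0.0053·Pd^0.26·e^(0.059·RH+f) = 0.03794 μm/a
  Cl⁻ term: 0.01025·7.2^0.27·exp(0.036·46+0.049·-4.4) = 0.07375
  r_corr = 0.03794 + 0.07375 = 0.1117 μm/a
Ordering by μm/a: carbon steel (5.67) > zinc (0.432) > copper (0.112)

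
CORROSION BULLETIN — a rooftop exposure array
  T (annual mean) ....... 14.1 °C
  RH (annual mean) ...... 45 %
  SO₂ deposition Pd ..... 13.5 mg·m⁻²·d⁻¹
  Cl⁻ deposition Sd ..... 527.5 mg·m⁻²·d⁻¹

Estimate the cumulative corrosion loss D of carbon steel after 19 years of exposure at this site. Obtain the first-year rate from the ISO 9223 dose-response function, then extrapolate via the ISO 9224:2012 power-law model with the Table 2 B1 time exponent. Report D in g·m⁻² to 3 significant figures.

carbon steel: f(T) = -0.054·(T−10) [T>10 °C] = -0.2214
  SO₂ term: 1.77·13.5^0.52·exp(0.02·45-0.2214) = 13.5
  Sd branch = 0.102·Sd^0.62·e^(0.033·RH+0.04·T) = 38.57 μm/a
  r_corr = 13.5 + 38.57 = 52.07 μm/a
Power-law: D(19) = r_corr · 19^0.523
  D(19) = 52.07 × 19^0.523 = 52.07 × 4.664 = 242.9 μm
  Mass loss = 242.9 μm × 7.85 g/cm³ = 1907 g·m⁻²

D(19) = 1.91e+03 g·m⁻²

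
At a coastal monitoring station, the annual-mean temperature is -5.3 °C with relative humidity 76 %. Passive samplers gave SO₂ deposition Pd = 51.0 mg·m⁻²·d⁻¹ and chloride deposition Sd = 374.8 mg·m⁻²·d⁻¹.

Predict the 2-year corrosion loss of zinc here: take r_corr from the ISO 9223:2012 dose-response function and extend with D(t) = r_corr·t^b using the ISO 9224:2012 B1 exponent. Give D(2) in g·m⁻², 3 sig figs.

D(2) = 24.4 g·m⁻²

zinc: f(T) = +0.038·(T−10) [T≤10 °C] = -0.5814
  sulphur-dioxide contribution → 1.342 μm/a
  chloride contribution → 0.6005 μm/a
  ⇒ r_corr(zinc) = 1.942 μm/a
Long-term exponent b (ISO 9224 Table 2, B1) = 0.813
  D(2) = 1.942 × 2^0.813 = 1.942 × 1.757 = 3.412 μm
  Mass loss = 3.412 μm × 7.14 g/cm³ = 24.37 g·m⁻²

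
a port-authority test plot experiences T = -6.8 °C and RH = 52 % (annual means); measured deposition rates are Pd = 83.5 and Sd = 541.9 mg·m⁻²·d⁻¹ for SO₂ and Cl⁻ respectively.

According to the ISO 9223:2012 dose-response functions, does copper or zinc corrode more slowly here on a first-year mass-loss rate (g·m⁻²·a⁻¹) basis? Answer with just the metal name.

copper

copper: f(T) = +0.126·(T−10) [T≤10 °C] = -2.1168
  Pd branch = 0.0053·Pd^0.26·e^(0.059·RH+f) = 0.04335 μm/a
  Cl⁻ term: 0.01025·541.9^0.27·exp(0.036·52+0.049·-6.8) = 0.2613
  sum: 0.04335 + 0.2613 → r_corr = 0.3047 μm/a
  mass loss = 0.3047 μm/a × 8.96 g/cm³ = 2.73 g·m⁻²·a⁻¹
zinc: f(T) = +0.038·(T−10) [T≤10 °C] = -0.6384
  Pd branch = 0.0129·Pd^0.44·e^(0.046·RH+f) = 0.522 μm/a
  Cl⁻ term: 0.0175·541.9^0.57·exp(0.008·52+0.085·-6.8) = 0.5383
  sum: 0.522 + 0.5383 → r_corr = 1.06 μm/a
  mass loss = 1.06 μm/a × 7.14 g/cm³ = 7.571 g·m⁻²·a⁻¹
Ordering by g·m⁻²·a⁻¹: zinc (7.57) > copper (2.73)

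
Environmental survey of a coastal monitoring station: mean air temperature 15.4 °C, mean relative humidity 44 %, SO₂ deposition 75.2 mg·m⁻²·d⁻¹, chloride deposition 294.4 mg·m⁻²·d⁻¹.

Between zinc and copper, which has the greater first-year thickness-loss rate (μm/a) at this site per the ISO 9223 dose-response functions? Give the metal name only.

zinc

zinc: T>10 °C ⇒ hinge -0.071·(15.4−10) = -0.3834
  sulphur-dioxide contribution → 0.4453 μm/a
  chloride contribution → 2.353 μm/a
  total first-year rate 2.799 μm/a
copper: f(T) = -0.080·(T−10) [T>10 °C] = -0.4320
  sulphur-dioxide contribution → 0.1419 μm/a
  chloride contribution → 0.4931 μm/a
  total first-year rate 0.635 μm/a
Ordering by μm/a: zinc (2.8) > copper (0.635)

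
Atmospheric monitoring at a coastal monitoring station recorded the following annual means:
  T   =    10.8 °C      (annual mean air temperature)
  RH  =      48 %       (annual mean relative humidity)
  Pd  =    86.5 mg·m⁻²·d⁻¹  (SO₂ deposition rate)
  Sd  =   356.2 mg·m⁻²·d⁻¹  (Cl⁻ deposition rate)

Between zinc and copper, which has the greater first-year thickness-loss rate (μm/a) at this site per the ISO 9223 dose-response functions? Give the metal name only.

zinc

zinc: f(T) = -0.071·(T−10) [T>10 °C] = -0.0568
  Pd branch = 0.0129·Pd^0.44·e^(0.046·RH+f) = 0.7891 μm/a
  Sd branch = 0.0175·Sd^0.57·e^(0.008·RH+0.085·T) = 1.832 μm/a
  sum: 0.7891 + 1.832 → r_corr = 2.621 μm/a
copper: temperature factor f = -0.080·(0.8) = -0.0640
  Pd branch = 0.0053·Pd^0.26·e^(0.059·RH+f) = 0.2692 μm/a
  Sd branch = 0.01025·Sd^0.27·e^(0.036·RH+0.049·T) = 0.4786 μm/a
  sum: 0.2692 + 0.4786 → r_corr = 0.7478 μm/a
Ordering by μm/a: zinc (2.62) > copper (0.748)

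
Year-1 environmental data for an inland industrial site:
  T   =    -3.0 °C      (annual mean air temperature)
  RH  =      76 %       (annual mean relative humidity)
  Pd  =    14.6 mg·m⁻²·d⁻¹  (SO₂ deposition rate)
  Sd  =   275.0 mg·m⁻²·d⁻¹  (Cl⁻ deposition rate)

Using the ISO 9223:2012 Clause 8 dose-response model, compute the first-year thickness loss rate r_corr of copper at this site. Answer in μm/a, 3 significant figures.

r_corr = 0.805 μm/a

copper: temperature factor f = +0.126·(-13.0) = -1.6380
  SO₂ term: 0.0053·14.6^0.26·exp(0.059·76-1.6380) = 0.1832
  Sd branch = 0.01025·Sd^0.27·e^(0.036·RH+0.049·T) = 0.6219 μm/a
  r_corr = 0.1832 + 0.6219 = 0.8052 μm/a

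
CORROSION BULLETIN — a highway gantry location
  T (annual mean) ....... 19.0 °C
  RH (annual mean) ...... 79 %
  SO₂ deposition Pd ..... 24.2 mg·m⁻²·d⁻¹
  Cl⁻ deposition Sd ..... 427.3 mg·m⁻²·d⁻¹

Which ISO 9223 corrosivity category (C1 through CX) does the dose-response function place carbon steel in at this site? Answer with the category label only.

C5

carbon steel: f(T) = -0.054·(T−10) [T>10 °C] = -0.4860
  Pd branch = 1.77·Pd^0.52·e^(0.02·RH+f) = 27.71 μm/a
  Cl⁻ term: 0.102·427.3^0.62·exp(0.033·79+0.04·19.0) = 126.5
  r_corr = 27.71 + 126.5 = 154.2 μm/a
ISO 9223 Table 2 (carbon steel): 80 < 154 ≤ 200 μm/a ⇒ C5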